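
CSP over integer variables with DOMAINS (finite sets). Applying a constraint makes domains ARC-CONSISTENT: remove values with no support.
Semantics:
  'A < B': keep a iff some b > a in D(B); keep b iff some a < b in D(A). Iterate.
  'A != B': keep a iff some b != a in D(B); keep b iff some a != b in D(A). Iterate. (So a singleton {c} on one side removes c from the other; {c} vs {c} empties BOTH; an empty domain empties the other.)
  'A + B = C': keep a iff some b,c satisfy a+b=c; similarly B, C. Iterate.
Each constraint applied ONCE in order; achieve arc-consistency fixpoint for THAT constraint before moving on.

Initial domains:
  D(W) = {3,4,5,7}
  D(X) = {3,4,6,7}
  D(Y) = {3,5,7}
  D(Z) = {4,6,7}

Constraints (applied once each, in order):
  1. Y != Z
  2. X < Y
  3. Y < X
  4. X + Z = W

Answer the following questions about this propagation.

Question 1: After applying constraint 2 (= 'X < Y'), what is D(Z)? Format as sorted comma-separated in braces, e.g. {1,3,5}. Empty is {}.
Answer: {4,6,7}

Derivation:
Constraint 1 (Y != Z) on D(Y)={3,5,7} D(Z)={4,6,7}: no change
Constraint 2 (X < Y) on D(X)={3,4,6,7} D(Y)={3,5,7}: X {3,4,6,7}->{3,4,6}; Y {3,5,7}->{5,7}
So after constraint 2: D(Z) = {4,6,7}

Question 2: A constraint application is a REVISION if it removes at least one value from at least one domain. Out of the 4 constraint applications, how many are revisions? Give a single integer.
Constraint 1 (Y != Z) on D(Y)={3,5,7} D(Z)={4,6,7}: no change => not a revision
Constraint 2 (X < Y) on D(X)={3,4,6,7} D(Y)={3,5,7}: X {3,4,6,7}->{3,4,6}; Y {3,5,7}->{5,7} => REVISION
Constraint 3 (Y < X) on D(Y)={5,7} D(X)={3,4,6}: Y {5,7}->{5}; X {3,4,6}->{6} => REVISION
Constraint 4 (X + Z = W) on D(X)={6} D(Z)={4,6,7} D(W)={3,4,5,7}: X {6}->{}; Z {4,6,7}->{}; W {3,4,5,7}->{} => REVISION
Total revisions = 3

Answer: 3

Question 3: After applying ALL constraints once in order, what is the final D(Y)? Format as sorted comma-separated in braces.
Answer: {5}

Derivation:
Constraint 1 (Y != Z) on D(Y)={3,5,7} D(Z)={4,6,7}: no change
Constraint 2 (X < Y) on D(X)={3,4,6,7} D(Y)={3,5,7}: X {3,4,6,7}->{3,4,6}; Y {3,5,7}->{5,7}
Constraint 3 (Y < X) on D(Y)={5,7} D(X)={3,4,6}: Y {5,7}->{5}; X {3,4,6}->{6}
Constraint 4 (X + Z = W) on D(X)={6} D(Z)={4,6,7} D(W)={3,4,5,7}: X {6}->{}; Z {4,6,7}->{}; W {3,4,5,7}->{}
So after all 4 constraints: D(Y) = {5}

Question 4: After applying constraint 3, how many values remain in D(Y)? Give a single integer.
Answer: 1

Derivation:
Constraint 1 (Y != Z) on D(Y)={3,5,7} D(Z)={4,6,7}: no change
Constraint 2 (X < Y) on D(X)={3,4,6,7} D(Y)={3,5,7}: X {3,4,6,7}->{3,4,6}; Y {3,5,7}->{5,7}
Constraint 3 (Y < X) on D(Y)={5,7} D(X)={3,4,6}: Y {5,7}->{5}; X {3,4,6}->{6}
So after constraint 3: D(Y)={5}, size = 1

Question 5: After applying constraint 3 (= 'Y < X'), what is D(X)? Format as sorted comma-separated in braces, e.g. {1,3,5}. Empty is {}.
Constraint 1 (Y != Z) on D(Y)={3,5,7} D(Z)={4,6,7}: no change
Constraint 2 (X < Y) on D(X)={3,4,6,7} D(Y)={3,5,7}: X {3,4,6,7}->{3,4,6}; Y {3,5,7}->{5,7}
Constraint 3 (Y < X) on D(Y)={5,7} D(X)={3,4,6}: Y {5,7}->{5}; X {3,4,6}->{6}
So after constraint 3: D(X) = {6}

Answer: {6}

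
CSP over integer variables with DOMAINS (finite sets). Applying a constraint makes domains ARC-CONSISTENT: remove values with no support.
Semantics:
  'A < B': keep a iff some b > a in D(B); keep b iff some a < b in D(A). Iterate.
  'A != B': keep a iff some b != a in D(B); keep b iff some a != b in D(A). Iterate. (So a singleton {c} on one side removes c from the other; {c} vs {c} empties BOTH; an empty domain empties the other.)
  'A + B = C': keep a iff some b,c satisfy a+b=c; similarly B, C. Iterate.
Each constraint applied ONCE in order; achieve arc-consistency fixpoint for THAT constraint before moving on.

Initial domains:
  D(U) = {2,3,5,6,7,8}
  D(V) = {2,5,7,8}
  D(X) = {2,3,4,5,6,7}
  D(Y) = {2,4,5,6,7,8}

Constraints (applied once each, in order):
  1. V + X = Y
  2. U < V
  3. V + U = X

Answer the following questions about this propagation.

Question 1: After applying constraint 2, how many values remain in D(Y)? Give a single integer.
Constraint 1 (V + X = Y) on D(V)={2,5,7,8} D(X)={2,3,4,5,6,7} D(Y)={2,4,5,6,7,8}: V {2,5,7,8}->{2,5}; X {2,3,4,5,6,7}->{2,3,4,5,6}; Y {2,4,5,6,7,8}->{4,5,6,7,8}
Constraint 2 (U < V) on D(U)={2,3,5,6,7,8} D(V)={2,5}: U {2,3,5,6,7,8}->{2,3}; V {2,5}->{5}
So after constraint 2: D(Y)={4,5,6,7,8}, size = 5

Answer: 5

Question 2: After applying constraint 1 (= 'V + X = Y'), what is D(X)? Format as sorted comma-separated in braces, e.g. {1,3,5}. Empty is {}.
Answer: {2,3,4,5,6}

Derivation:
Constraint 1 (V + X = Y) on D(V)={2,5,7,8} D(X)={2,3,4,5,6,7} D(Y)={2,4,5,6,7,8}: V {2,5,7,8}->{2,5}; X {2,3,4,5,6,7}->{2,3,4,5,6}; Y {2,4,5,6,7,8}->{4,5,6,7,8}
So after constraint 1: D(X) = {2,3,4,5,6}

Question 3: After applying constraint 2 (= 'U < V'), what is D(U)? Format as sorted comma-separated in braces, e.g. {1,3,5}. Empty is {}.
Constraint 1 (V + X = Y) on D(V)={2,5,7,8} D(X)={2,3,4,5,6,7} D(Y)={2,4,5,6,7,8}: V {2,5,7,8}->{2,5}; X {2,3,4,5,6,7}->{2,3,4,5,6}; Y {2,4,5,6,7,8}->{4,5,6,7,8}
Constraint 2 (U < V) on D(U)={2,3,5,6,7,8} D(V)={2,5}: U {2,3,5,6,7,8}->{2,3}; V {2,5}->{5}
So after constraint 2: D(U) = {2,3}

Answer: {2,3}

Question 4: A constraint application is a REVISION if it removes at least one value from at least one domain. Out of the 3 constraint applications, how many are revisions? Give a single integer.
Constraint 1 (V + X = Y) on D(V)={2,5,7,8} D(X)={2,3,4,5,6,7} D(Y)={2,4,5,6,7,8}: V {2,5,7,8}->{2,5}; X {2,3,4,5,6,7}->{2,3,4,5,6}; Y {2,4,5,6,7,8}->{4,5,6,7,8} => REVISION
Constraint 2 (U < V) on D(U)={2,3,5,6,7,8} D(V)={2,5}: U {2,3,5,6,7,8}->{2,3}; V {2,5}->{5} => REVISION
Constraint 3 (V + U = X) on D(V)={5} D(U)={2,3} D(X)={2,3,4,5,6}: V {5}->{}; U {2,3}->{}; X {2,3,4,5,6}->{} => REVISION
Total revisions = 3

Answer: 3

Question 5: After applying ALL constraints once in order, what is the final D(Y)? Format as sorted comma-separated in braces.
Answer: {4,5,6,7,8}

Derivation:
Constraint 1 (V + X = Y) on D(V)={2,5,7,8} D(X)={2,3,4,5,6,7} D(Y)={2,4,5,6,7,8}: V {2,5,7,8}->{2,5}; X {2,3,4,5,6,7}->{2,3,4,5,6}; Y {2,4,5,6,7,8}->{4,5,6,7,8}
Constraint 2 (U < V) on D(U)={2,3,5,6,7,8} D(V)={2,5}: U {2,3,5,6,7,8}->{2,3}; V {2,5}->{5}
Constraint 3 (V + U = X) on D(V)={5} D(U)={2,3} D(X)={2,3,4,5,6}: V {5}->{}; U {2,3}->{}; X {2,3,4,5,6}->{}
So after all 3 constraints: D(Y) = {4,5,6,7,8}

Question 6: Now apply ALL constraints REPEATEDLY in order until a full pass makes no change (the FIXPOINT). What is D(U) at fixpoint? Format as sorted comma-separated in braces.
pass 0 (initial): D(U)={2,3,5,6,7,8}
pass 1: U {2,3,5,6,7,8}->{}; V {2,5,7,8}->{}; X {2,3,4,5,6,7}->{}; Y {2,4,5,6,7,8}->{4,5,6,7,8}
pass 2: Y {4,5,6,7,8}->{}
pass 3: no change
Fixpoint after 3 passes: D(U) = {}

Answer: {}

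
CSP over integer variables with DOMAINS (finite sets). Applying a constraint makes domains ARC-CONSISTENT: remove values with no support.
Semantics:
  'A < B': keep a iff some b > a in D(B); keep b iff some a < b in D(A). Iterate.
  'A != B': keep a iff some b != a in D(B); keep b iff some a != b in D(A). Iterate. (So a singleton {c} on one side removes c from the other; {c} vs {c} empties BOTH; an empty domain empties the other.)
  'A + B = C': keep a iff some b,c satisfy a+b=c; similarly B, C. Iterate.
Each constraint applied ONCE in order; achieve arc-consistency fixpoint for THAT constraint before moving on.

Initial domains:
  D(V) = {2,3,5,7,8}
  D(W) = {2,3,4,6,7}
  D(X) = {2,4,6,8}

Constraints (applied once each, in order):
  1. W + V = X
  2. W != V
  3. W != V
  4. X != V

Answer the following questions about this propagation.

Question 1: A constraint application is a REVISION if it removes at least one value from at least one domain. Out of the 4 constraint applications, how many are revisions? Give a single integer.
Constraint 1 (W + V = X) on D(W)={2,3,4,6,7} D(V)={2,3,5,7,8} D(X)={2,4,6,8}: W {2,3,4,6,7}->{2,3,4,6}; V {2,3,5,7,8}->{2,3,5}; X {2,4,6,8}->{4,6,8} => REVISION
Constraint 2 (W != V) on D(W)={2,3,4,6} D(V)={2,3,5}: no change => not a revision
Constraint 3 (W != V) on D(W)={2,3,4,6} D(V)={2,3,5}: no change => not a revision
Constraint 4 (X != V) on D(X)={4,6,8} D(V)={2,3,5}: no change => not a revision
Total revisions = 1

Answer: 1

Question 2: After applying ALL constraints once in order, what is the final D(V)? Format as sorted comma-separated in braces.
Constraint 1 (W + V = X) on D(W)={2,3,4,6,7} D(V)={2,3,5,7,8} D(X)={2,4,6,8}: W {2,3,4,6,7}->{2,3,4,6}; V {2,3,5,7,8}->{2,3,5}; X {2,4,6,8}->{4,6,8}
Constraint 2 (W != V) on D(W)={2,3,4,6} D(V)={2,3,5}: no change
Constraint 3 (W != V) on D(W)={2,3,4,6} D(V)={2,3,5}: no change
Constraint 4 (X != V) on D(X)={4,6,8} D(V)={2,3,5}: no change
So after all 4 constraints: D(V) = {2,3,5}

Answer: {2,3,5}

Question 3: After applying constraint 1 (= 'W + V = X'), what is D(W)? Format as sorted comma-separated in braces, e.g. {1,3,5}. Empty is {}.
Answer: {2,3,4,6}

Derivation:
Constraint 1 (W + V = X) on D(W)={2,3,4,6,7} D(V)={2,3,5,7,8} D(X)={2,4,6,8}: W {2,3,4,6,7}->{2,3,4,6}; V {2,3,5,7,8}->{2,3,5}; X {2,4,6,8}->{4,6,8}
So after constraint 1: D(W) = {2,3,4,6}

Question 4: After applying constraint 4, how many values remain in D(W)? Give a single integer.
Constraint 1 (W + V = X) on D(W)={2,3,4,6,7} D(V)={2,3,5,7,8} D(X)={2,4,6,8}: W {2,3,4,6,7}->{2,3,4,6}; V {2,3,5,7,8}->{2,3,5}; X {2,4,6,8}->{4,6,8}
Constraint 2 (W != V) on D(W)={2,3,4,6} D(V)={2,3,5}: no change
Constraint 3 (W != V) on D(W)={2,3,4,6} D(V)={2,3,5}: no change
Constraint 4 (X != V) on D(X)={4,6,8} D(V)={2,3,5}: no change
So after constraint 4: D(W)={2,3,4,6}, size = 4

Answer: 4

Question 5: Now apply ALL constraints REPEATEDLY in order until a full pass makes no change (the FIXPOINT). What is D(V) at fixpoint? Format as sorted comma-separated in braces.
Answer: {2,3,5}

Derivation:
pass 0 (initial): D(V)={2,3,5,7,8}
pass 1: V {2,3,5,7,8}->{2,3,5}; W {2,3,4,6,7}->{2,3,4,6}; X {2,4,6,8}->{4,6,8}
pass 2: no change
Fixpoint after 2 passes: D(V) = {2,3,5}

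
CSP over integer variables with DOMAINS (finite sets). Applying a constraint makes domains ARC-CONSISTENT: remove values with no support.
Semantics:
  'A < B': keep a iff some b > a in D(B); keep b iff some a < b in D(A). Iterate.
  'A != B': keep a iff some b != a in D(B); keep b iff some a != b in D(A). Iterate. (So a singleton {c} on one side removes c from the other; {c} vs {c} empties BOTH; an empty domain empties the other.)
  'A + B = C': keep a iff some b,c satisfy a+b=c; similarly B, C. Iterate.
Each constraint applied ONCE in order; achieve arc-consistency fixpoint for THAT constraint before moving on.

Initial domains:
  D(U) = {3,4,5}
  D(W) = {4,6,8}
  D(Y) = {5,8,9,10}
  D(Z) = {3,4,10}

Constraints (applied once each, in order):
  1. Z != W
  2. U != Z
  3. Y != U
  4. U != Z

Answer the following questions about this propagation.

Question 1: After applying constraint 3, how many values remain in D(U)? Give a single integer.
Constraint 1 (Z != W) on D(Z)={3,4,10} D(W)={4,6,8}: no change
Constraint 2 (U != Z) on D(U)={3,4,5} D(Z)={3,4,10}: no change
Constraint 3 (Y != U) on D(Y)={5,8,9,10} D(U)={3,4,5}: no change
So after constraint 3: D(U)={3,4,5}, size = 3

Answer: 3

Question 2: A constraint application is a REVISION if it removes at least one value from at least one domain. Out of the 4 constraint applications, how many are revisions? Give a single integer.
Constraint 1 (Z != W) on D(Z)={3,4,10} D(W)={4,6,8}: no change => not a revision
Constraint 2 (U != Z) on D(U)={3,4,5} D(Z)={3,4,10}: no change => not a revision
Constraint 3 (Y != U) on D(Y)={5,8,9,10} D(U)={3,4,5}: no change => not a revision
Constraint 4 (U != Z) on D(U)={3,4,5} D(Z)={3,4,10}: no change => not a revision
Total revisions = 0

Answer: 0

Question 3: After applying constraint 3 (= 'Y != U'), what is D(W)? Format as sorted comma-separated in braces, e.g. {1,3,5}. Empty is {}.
Answer: {4,6,8}

Derivation:
Constraint 1 (Z != W) on D(Z)={3,4,10} D(W)={4,6,8}: no change
Constraint 2 (U != Z) on D(U)={3,4,5} D(Z)={3,4,10}: no change
Constraint 3 (Y != U) on D(Y)={5,8,9,10} D(U)={3,4,5}: no change
So after constraint 3: D(W) = {4,6,8}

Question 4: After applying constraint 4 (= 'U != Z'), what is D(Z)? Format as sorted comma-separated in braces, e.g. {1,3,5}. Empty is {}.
Answer: {3,4,10}

Derivation:
Constraint 1 (Z != W) on D(Z)={3,4,10} D(W)={4,6,8}: no change
Constraint 2 (U != Z) on D(U)={3,4,5} D(Z)={3,4,10}: no change
Constraint 3 (Y != U) on D(Y)={5,8,9,10} D(U)={3,4,5}: no change
Constraint 4 (U != Z) on D(U)={3,4,5} D(Z)={3,4,10}: no change
So after constraint 4: D(Z) = {3,4,10}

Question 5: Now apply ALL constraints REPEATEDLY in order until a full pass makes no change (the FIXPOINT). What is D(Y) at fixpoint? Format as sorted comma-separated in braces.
pass 0 (initial): D(Y)={5,8,9,10}
pass 1: no change
Fixpoint after 1 passes: D(Y) = {5,8,9,10}

Answer: {5,8,9,10}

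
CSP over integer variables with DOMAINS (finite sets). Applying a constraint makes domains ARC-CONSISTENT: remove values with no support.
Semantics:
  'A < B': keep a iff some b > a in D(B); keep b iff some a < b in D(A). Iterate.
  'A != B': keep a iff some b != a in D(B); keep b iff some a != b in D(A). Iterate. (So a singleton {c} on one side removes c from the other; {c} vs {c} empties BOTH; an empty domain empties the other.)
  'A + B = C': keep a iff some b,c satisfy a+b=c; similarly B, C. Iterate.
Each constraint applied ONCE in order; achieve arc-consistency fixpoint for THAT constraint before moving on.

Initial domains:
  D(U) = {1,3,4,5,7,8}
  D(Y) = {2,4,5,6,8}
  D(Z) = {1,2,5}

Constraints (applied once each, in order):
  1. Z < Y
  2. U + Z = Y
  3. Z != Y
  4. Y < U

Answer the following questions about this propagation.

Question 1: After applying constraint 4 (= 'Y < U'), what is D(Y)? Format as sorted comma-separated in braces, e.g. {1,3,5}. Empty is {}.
Constraint 1 (Z < Y) on D(Z)={1,2,5} D(Y)={2,4,5,6,8}: no change
Constraint 2 (U + Z = Y) on D(U)={1,3,4,5,7,8} D(Z)={1,2,5} D(Y)={2,4,5,6,8}: U {1,3,4,5,7,8}->{1,3,4,5,7}
Constraint 3 (Z != Y) on D(Z)={1,2,5} D(Y)={2,4,5,6,8}: no change
Constraint 4 (Y < U) on D(Y)={2,4,5,6,8} D(U)={1,3,4,5,7}: Y {2,4,5,6,8}->{2,4,5,6}; U {1,3,4,5,7}->{3,4,5,7}
So after constraint 4: D(Y) = {2,4,5,6}

Answer: {2,4,5,6}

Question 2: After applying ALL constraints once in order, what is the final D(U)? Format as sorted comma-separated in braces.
Constraint 1 (Z < Y) on D(Z)={1,2,5} D(Y)={2,4,5,6,8}: no change
Constraint 2 (U + Z = Y) on D(U)={1,3,4,5,7,8} D(Z)={1,2,5} D(Y)={2,4,5,6,8}: U {1,3,4,5,7,8}->{1,3,4,5,7}
Constraint 3 (Z != Y) on D(Z)={1,2,5} D(Y)={2,4,5,6,8}: no change
Constraint 4 (Y < U) on D(Y)={2,4,5,6,8} D(U)={1,3,4,5,7}: Y {2,4,5,6,8}->{2,4,5,6}; U {1,3,4,5,7}->{3,4,5,7}
So after all 4 constraints: D(U) = {3,4,5,7}

Answer: {3,4,5,7}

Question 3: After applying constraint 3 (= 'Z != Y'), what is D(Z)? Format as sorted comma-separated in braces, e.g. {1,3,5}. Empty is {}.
Answer: {1,2,5}

Derivation:
Constraint 1 (Z < Y) on D(Z)={1,2,5} D(Y)={2,4,5,6,8}: no change
Constraint 2 (U + Z = Y) on D(U)={1,3,4,5,7,8} D(Z)={1,2,5} D(Y)={2,4,5,6,8}: U {1,3,4,5,7,8}->{1,3,4,5,7}
Constraint 3 (Z != Y) on D(Z)={1,2,5} D(Y)={2,4,5,6,8}: no change
So after constraint 3: D(Z) = {1,2,5}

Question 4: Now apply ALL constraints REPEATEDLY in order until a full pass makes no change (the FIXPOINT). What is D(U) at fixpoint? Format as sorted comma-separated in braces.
pass 0 (initial): D(U)={1,3,4,5,7,8}
pass 1: U {1,3,4,5,7,8}->{3,4,5,7}; Y {2,4,5,6,8}->{2,4,5,6}
pass 2: U {3,4,5,7}->{5}; Y {2,4,5,6}->{4}; Z {1,2,5}->{1,2}
pass 3: U {5}->{}; Y {4}->{}; Z {1,2}->{}
pass 4: no change
Fixpoint after 4 passes: D(U) = {}

Answer: {}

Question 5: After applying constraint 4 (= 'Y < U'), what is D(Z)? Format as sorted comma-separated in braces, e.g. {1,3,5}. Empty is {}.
Answer: {1,2,5}

Derivation:
Constraint 1 (Z < Y) on D(Z)={1,2,5} D(Y)={2,4,5,6,8}: no change
Constraint 2 (U + Z = Y) on D(U)={1,3,4,5,7,8} D(Z)={1,2,5} D(Y)={2,4,5,6,8}: U {1,3,4,5,7,8}->{1,3,4,5,7}
Constraint 3 (Z != Y) on D(Z)={1,2,5} D(Y)={2,4,5,6,8}: no change
Constraint 4 (Y < U) on D(Y)={2,4,5,6,8} D(U)={1,3,4,5,7}: Y {2,4,5,6,8}->{2,4,5,6}; U {1,3,4,5,7}->{3,4,5,7}
So after constraint 4: D(Z) = {1,2,5}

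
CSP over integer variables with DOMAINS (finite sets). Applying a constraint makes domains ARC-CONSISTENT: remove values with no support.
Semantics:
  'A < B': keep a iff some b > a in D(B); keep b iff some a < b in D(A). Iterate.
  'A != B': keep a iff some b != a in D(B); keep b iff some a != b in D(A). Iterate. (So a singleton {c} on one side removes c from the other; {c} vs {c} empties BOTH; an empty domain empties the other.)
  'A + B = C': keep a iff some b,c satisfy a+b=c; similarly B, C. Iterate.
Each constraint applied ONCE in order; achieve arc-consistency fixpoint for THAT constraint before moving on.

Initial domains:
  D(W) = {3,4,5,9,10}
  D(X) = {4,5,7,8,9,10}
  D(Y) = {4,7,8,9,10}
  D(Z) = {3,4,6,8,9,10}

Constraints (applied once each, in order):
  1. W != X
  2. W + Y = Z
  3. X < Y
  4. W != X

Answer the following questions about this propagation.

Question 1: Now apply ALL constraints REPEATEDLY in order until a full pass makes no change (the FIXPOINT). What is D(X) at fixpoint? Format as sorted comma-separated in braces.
pass 0 (initial): D(X)={4,5,7,8,9,10}
pass 1: W {3,4,5,9,10}->{3,4,5}; X {4,5,7,8,9,10}->{4,5}; Y {4,7,8,9,10}->{7}; Z {3,4,6,8,9,10}->{8,9,10}
pass 2: W {3,4,5}->{3}; Z {8,9,10}->{10}
pass 3: no change
Fixpoint after 3 passes: D(X) = {4,5}

Answer: {4,5}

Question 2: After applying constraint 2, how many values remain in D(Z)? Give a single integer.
Answer: 3

Derivation:
Constraint 1 (W != X) on D(W)={3,4,5,9,10} D(X)={4,5,7,8,9,10}: no change
Constraint 2 (W + Y = Z) on D(W)={3,4,5,9,10} D(Y)={4,7,8,9,10} D(Z)={3,4,6,8,9,10}: W {3,4,5,9,10}->{3,4,5}; Y {4,7,8,9,10}->{4,7}; Z {3,4,6,8,9,10}->{8,9,10}
So after constraint 2: D(Z)={8,9,10}, size = 3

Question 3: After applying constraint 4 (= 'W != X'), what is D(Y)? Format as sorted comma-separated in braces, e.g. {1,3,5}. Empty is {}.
Answer: {7}

Derivation:
Constraint 1 (W != X) on D(W)={3,4,5,9,10} D(X)={4,5,7,8,9,10}: no change
Constraint 2 (W + Y = Z) on D(W)={3,4,5,9,10} D(Y)={4,7,8,9,10} D(Z)={3,4,6,8,9,10}: W {3,4,5,9,10}->{3,4,5}; Y {4,7,8,9,10}->{4,7}; Z {3,4,6,8,9,10}->{8,9,10}
Constraint 3 (X < Y) on D(X)={4,5,7,8,9,10} D(Y)={4,7}: X {4,5,7,8,9,10}->{4,5}; Y {4,7}->{7}
Constraint 4 (W != X) on D(W)={3,4,5} D(X)={4,5}: no change
So after constraint 4: D(Y) = {7}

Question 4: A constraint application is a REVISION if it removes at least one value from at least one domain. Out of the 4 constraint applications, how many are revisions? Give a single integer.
Constraint 1 (W != X) on D(W)={3,4,5,9,10} D(X)={4,5,7,8,9,10}: no change => not a revision
Constraint 2 (W + Y = Z) on D(W)={3,4,5,9,10} D(Y)={4,7,8,9,10} D(Z)={3,4,6,8,9,10}: W {3,4,5,9,10}->{3,4,5}; Y {4,7,8,9,10}->{4,7}; Z {3,4,6,8,9,10}->{8,9,10} => REVISION
Constraint 3 (X < Y) on D(X)={4,5,7,8,9,10} D(Y)={4,7}: X {4,5,7,8,9,10}->{4,5}; Y {4,7}->{7} => REVISION
Constraint 4 (W != X) on D(W)={3,4,5} D(X)={4,5}: no change => not a revision
Total revisions = 2

Answer: 2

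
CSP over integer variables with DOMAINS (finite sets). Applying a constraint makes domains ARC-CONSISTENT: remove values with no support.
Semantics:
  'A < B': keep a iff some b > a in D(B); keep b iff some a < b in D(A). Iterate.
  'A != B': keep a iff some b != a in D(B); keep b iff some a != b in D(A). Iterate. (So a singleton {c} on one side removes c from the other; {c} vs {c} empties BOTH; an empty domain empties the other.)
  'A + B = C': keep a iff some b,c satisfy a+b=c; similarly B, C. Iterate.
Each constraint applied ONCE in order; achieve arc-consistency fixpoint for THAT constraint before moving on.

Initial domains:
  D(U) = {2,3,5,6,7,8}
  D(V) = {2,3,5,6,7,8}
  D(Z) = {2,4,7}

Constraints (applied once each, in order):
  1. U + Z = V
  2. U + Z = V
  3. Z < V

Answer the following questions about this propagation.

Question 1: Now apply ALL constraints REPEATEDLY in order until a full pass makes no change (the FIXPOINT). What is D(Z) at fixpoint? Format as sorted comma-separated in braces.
Answer: {2,4}

Derivation:
pass 0 (initial): D(Z)={2,4,7}
pass 1: U {2,3,5,6,7,8}->{2,3,5,6}; V {2,3,5,6,7,8}->{5,6,7,8}; Z {2,4,7}->{2,4}
pass 2: no change
Fixpoint after 2 passes: D(Z) = {2,4}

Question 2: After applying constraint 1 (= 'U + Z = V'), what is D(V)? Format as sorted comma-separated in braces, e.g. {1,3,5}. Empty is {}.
Answer: {5,6,7,8}

Derivation:
Constraint 1 (U + Z = V) on D(U)={2,3,5,6,7,8} D(Z)={2,4,7} D(V)={2,3,5,6,7,8}: U {2,3,5,6,7,8}->{2,3,5,6}; Z {2,4,7}->{2,4}; V {2,3,5,6,7,8}->{5,6,7,8}
So after constraint 1: D(V) = {5,6,7,8}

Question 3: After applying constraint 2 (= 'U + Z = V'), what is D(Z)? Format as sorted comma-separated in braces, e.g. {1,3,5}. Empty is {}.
Constraint 1 (U + Z = V) on D(U)={2,3,5,6,7,8} D(Z)={2,4,7} D(V)={2,3,5,6,7,8}: U {2,3,5,6,7,8}->{2,3,5,6}; Z {2,4,7}->{2,4}; V {2,3,5,6,7,8}->{5,6,7,8}
Constraint 2 (U + Z = V) on D(U)={2,3,5,6} D(Z)={2,4} D(V)={5,6,7,8}: no change
So after constraint 2: D(Z) = {2,4}

Answer: {2,4}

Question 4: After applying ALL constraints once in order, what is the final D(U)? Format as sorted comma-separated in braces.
Constraint 1 (U + Z = V) on D(U)={2,3,5,6,7,8} D(Z)={2,4,7} D(V)={2,3,5,6,7,8}: U {2,3,5,6,7,8}->{2,3,5,6}; Z {2,4,7}->{2,4}; V {2,3,5,6,7,8}->{5,6,7,8}
Constraint 2 (U + Z = V) on D(U)={2,3,5,6} D(Z)={2,4} D(V)={5,6,7,8}: no change
Constraint 3 (Z < V) on D(Z)={2,4} D(V)={5,6,7,8}: no change
So after all 3 constraints: D(U) = {2,3,5,6}

Answer: {2,3,5,6}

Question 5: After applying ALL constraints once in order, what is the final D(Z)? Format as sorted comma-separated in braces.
Answer: {2,4}

Derivation:
Constraint 1 (U + Z = V) on D(U)={2,3,5,6,7,8} D(Z)={2,4,7} D(V)={2,3,5,6,7,8}: U {2,3,5,6,7,8}->{2,3,5,6}; Z {2,4,7}->{2,4}; V {2,3,5,6,7,8}->{5,6,7,8}
Constraint 2 (U + Z = V) on D(U)={2,3,5,6} D(Z)={2,4} D(V)={5,6,7,8}: no change
Constraint 3 (Z < V) on D(Z)={2,4} D(V)={5,6,7,8}: no change
So after all 3 constraints: D(Z) = {2,4}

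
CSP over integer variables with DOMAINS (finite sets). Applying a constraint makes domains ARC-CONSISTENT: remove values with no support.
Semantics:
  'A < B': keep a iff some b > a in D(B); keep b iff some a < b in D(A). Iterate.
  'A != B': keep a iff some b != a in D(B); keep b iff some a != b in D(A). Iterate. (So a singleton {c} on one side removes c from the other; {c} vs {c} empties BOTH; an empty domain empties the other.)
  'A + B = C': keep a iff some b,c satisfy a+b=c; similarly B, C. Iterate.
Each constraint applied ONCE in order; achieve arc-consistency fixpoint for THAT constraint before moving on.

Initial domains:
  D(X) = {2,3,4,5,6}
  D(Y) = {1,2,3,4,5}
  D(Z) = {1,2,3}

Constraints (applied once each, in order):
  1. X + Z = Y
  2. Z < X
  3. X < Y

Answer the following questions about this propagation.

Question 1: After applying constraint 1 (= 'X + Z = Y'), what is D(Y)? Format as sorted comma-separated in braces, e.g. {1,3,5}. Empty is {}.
Answer: {3,4,5}

Derivation:
Constraint 1 (X + Z = Y) on D(X)={2,3,4,5,6} D(Z)={1,2,3} D(Y)={1,2,3,4,5}: X {2,3,4,5,6}->{2,3,4}; Y {1,2,3,4,5}->{3,4,5}
So after constraint 1: D(Y) = {3,4,5}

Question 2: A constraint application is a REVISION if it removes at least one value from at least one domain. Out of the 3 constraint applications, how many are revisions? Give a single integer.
Constraint 1 (X + Z = Y) on D(X)={2,3,4,5,6} D(Z)={1,2,3} D(Y)={1,2,3,4,5}: X {2,3,4,5,6}->{2,3,4}; Y {1,2,3,4,5}->{3,4,5} => REVISION
Constraint 2 (Z < X) on D(Z)={1,2,3} D(X)={2,3,4}: no change => not a revision
Constraint 3 (X < Y) on D(X)={2,3,4} D(Y)={3,4,5}: no change => not a revision
Total revisions = 1

Answer: 1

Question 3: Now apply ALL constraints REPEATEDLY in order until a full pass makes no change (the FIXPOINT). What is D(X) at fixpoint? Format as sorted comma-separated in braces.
Answer: {2,3,4}

Derivation:
pass 0 (initial): D(X)={2,3,4,5,6}
pass 1: X {2,3,4,5,6}->{2,3,4}; Y {1,2,3,4,5}->{3,4,5}
pass 2: no change
Fixpoint after 2 passes: D(X) = {2,3,4}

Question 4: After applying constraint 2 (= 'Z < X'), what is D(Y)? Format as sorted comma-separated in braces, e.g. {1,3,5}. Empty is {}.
Answer: {3,4,5}

Derivation:
Constraint 1 (X + Z = Y) on D(X)={2,3,4,5,6} D(Z)={1,2,3} D(Y)={1,2,3,4,5}: X {2,3,4,5,6}->{2,3,4}; Y {1,2,3,4,5}->{3,4,5}
Constraint 2 (Z < X) on D(Z)={1,2,3} D(X)={2,3,4}: no change
So after constraint 2: D(Y) = {3,4,5}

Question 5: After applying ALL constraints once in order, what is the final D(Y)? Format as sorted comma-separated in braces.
Answer: {3,4,5}

Derivation:
Constraint 1 (X + Z = Y) on D(X)={2,3,4,5,6} D(Z)={1,2,3} D(Y)={1,2,3,4,5}: X {2,3,4,5,6}->{2,3,4}; Y {1,2,3,4,5}->{3,4,5}
Constraint 2 (Z < X) on D(Z)={1,2,3} D(X)={2,3,4}: no change
Constraint 3 (X < Y) on D(X)={2,3,4} D(Y)={3,4,5}: no change
So after all 3 constraints: D(Y) = {3,4,5}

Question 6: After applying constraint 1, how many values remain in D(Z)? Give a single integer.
Answer: 3

Derivation:
Constraint 1 (X + Z = Y) on D(X)={2,3,4,5,6} D(Z)={1,2,3} D(Y)={1,2,3,4,5}: X {2,3,4,5,6}->{2,3,4}; Y {1,2,3,4,5}->{3,4,5}
So after constraint 1: D(Z)={1,2,3}, size = 3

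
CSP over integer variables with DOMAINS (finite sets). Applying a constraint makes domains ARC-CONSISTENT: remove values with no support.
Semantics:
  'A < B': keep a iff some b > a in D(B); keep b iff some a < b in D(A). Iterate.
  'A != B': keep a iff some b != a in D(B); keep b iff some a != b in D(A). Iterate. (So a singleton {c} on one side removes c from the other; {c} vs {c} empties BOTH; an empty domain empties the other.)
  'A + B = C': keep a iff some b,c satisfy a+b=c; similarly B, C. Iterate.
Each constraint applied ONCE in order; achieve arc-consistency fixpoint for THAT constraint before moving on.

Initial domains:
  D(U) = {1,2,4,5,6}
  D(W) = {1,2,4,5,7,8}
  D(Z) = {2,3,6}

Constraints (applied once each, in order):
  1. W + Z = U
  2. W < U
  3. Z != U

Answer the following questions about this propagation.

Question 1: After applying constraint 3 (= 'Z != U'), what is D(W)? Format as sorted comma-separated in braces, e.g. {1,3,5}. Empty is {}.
Answer: {1,2,4}

Derivation:
Constraint 1 (W + Z = U) on D(W)={1,2,4,5,7,8} D(Z)={2,3,6} D(U)={1,2,4,5,6}: W {1,2,4,5,7,8}->{1,2,4}; Z {2,3,6}->{2,3}; U {1,2,4,5,6}->{4,5,6}
Constraint 2 (W < U) on D(W)={1,2,4} D(U)={4,5,6}: no change
Constraint 3 (Z != U) on D(Z)={2,3} D(U)={4,5,6}: no change
So after constraint 3: D(W) = {1,2,4}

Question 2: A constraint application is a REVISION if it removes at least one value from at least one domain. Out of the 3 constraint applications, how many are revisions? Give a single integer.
Answer: 1

Derivation:
Constraint 1 (W + Z = U) on D(W)={1,2,4,5,7,8} D(Z)={2,3,6} D(U)={1,2,4,5,6}: W {1,2,4,5,7,8}->{1,2,4}; Z {2,3,6}->{2,3}; U {1,2,4,5,6}->{4,5,6} => REVISION
Constraint 2 (W < U) on D(W)={1,2,4} D(U)={4,5,6}: no change => not a revision
Constraint 3 (Z != U) on D(Z)={2,3} D(U)={4,5,6}: no change => not a revision
Total revisions = 1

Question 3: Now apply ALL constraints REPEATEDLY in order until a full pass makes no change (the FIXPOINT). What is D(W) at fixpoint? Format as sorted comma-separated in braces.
Answer: {1,2,4}

Derivation:
pass 0 (initial): D(W)={1,2,4,5,7,8}
pass 1: U {1,2,4,5,6}->{4,5,6}; W {1,2,4,5,7,8}->{1,2,4}; Z {2,3,6}->{2,3}
pass 2: no change
Fixpoint after 2 passes: D(W) = {1,2,4}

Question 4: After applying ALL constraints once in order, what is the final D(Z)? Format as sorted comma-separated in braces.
Constraint 1 (W + Z = U) on D(W)={1,2,4,5,7,8} D(Z)={2,3,6} D(U)={1,2,4,5,6}: W {1,2,4,5,7,8}->{1,2,4}; Z {2,3,6}->{2,3}; U {1,2,4,5,6}->{4,5,6}
Constraint 2 (W < U) on D(W)={1,2,4} D(U)={4,5,6}: no change
Constraint 3 (Z != U) on D(Z)={2,3} D(U)={4,5,6}: no change
So after all 3 constraints: D(Z) = {2,3}

Answer: {2,3}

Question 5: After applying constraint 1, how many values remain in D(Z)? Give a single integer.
Answer: 2

Derivation:
Constraint 1 (W + Z = U) on D(W)={1,2,4,5,7,8} D(Z)={2,3,6} D(U)={1,2,4,5,6}: W {1,2,4,5,7,8}->{1,2,4}; Z {2,3,6}->{2,3}; U {1,2,4,5,6}->{4,5,6}
So after constraint 1: D(Z)={2,3}, size = 2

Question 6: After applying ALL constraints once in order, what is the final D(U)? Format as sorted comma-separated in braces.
Constraint 1 (W + Z = U) on D(W)={1,2,4,5,7,8} D(Z)={2,3,6} D(U)={1,2,4,5,6}: W {1,2,4,5,7,8}->{1,2,4}; Z {2,3,6}->{2,3}; U {1,2,4,5,6}->{4,5,6}
Constraint 2 (W < U) on D(W)={1,2,4} D(U)={4,5,6}: no change
Constraint 3 (Z != U) on D(Z)={2,3} D(U)={4,5,6}: no change
So after all 3 constraints: D(U) = {4,5,6}

Answer: {4,5,6}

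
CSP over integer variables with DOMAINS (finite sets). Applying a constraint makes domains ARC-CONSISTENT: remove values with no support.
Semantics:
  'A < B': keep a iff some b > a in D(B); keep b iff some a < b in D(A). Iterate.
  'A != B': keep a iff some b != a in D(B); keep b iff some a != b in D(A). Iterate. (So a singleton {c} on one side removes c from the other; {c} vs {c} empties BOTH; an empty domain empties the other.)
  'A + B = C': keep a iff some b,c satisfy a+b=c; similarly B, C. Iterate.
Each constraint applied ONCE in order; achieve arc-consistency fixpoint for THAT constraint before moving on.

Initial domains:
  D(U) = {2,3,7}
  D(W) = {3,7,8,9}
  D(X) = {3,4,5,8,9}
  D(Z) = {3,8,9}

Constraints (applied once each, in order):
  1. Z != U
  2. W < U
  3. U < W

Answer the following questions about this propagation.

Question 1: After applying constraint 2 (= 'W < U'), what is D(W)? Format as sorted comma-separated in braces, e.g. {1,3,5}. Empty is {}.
Constraint 1 (Z != U) on D(Z)={3,8,9} D(U)={2,3,7}: no change
Constraint 2 (W < U) on D(W)={3,7,8,9} D(U)={2,3,7}: W {3,7,8,9}->{3}; U {2,3,7}->{7}
So after constraint 2: D(W) = {3}

Answer: {3}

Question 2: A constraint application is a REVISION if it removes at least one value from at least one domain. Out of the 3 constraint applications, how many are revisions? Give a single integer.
Answer: 2

Derivation:
Constraint 1 (Z != U) on D(Z)={3,8,9} D(U)={2,3,7}: no change => not a revision
Constraint 2 (W < U) on D(W)={3,7,8,9} D(U)={2,3,7}: W {3,7,8,9}->{3}; U {2,3,7}->{7} => REVISION
Constraint 3 (U < W) on D(U)={7} D(W)={3}: U {7}->{}; W {3}->{} => REVISION
Total revisions = 2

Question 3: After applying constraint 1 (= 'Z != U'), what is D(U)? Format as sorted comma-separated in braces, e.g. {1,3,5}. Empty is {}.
Answer: {2,3,7}

Derivation:
Constraint 1 (Z != U) on D(Z)={3,8,9} D(U)={2,3,7}: no change
So after constraint 1: D(U) = {2,3,7}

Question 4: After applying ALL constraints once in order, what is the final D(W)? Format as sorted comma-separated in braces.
Answer: {}

Derivation:
Constraint 1 (Z != U) on D(Z)={3,8,9} D(U)={2,3,7}: no change
Constraint 2 (W < U) on D(W)={3,7,8,9} D(U)={2,3,7}: W {3,7,8,9}->{3}; U {2,3,7}->{7}
Constraint 3 (U < W) on D(U)={7} D(W)={3}: U {7}->{}; W {3}->{}
So after all 3 constraints: D(W) = {}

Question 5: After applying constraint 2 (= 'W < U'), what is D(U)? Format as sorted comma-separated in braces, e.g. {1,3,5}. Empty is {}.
Answer: {7}

Derivation:
Constraint 1 (Z != U) on D(Z)={3,8,9} D(U)={2,3,7}: no change
Constraint 2 (W < U) on D(W)={3,7,8,9} D(U)={2,3,7}: W {3,7,8,9}->{3}; U {2,3,7}->{7}
So after constraint 2: D(U) = {7}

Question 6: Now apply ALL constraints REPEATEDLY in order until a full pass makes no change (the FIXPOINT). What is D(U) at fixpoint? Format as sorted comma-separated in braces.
pass 0 (initial): D(U)={2,3,7}
pass 1: U {2,3,7}->{}; W {3,7,8,9}->{}
pass 2: Z {3,8,9}->{}
pass 3: no change
Fixpoint after 3 passes: D(U) = {}

Answer: {}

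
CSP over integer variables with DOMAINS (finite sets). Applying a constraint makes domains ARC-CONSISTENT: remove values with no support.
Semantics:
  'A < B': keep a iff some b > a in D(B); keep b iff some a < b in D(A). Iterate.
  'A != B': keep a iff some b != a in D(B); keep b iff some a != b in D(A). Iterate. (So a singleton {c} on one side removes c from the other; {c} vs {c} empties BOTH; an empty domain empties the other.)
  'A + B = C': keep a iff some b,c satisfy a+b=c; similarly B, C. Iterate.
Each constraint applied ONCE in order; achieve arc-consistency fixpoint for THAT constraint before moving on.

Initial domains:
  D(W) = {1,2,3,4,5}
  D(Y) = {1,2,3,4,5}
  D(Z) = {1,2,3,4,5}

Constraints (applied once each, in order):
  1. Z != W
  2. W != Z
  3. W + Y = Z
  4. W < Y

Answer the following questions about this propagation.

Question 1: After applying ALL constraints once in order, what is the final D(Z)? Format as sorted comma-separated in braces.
Answer: {2,3,4,5}

Derivation:
Constraint 1 (Z != W) on D(Z)={1,2,3,4,5} D(W)={1,2,3,4,5}: no change
Constraint 2 (W != Z) on D(W)={1,2,3,4,5} D(Z)={1,2,3,4,5}: no change
Constraint 3 (W + Y = Z) on D(W)={1,2,3,4,5} D(Y)={1,2,3,4,5} D(Z)={1,2,3,4,5}: W {1,2,3,4,5}->{1,2,3,4}; Y {1,2,3,4,5}->{1,2,3,4}; Z {1,2,3,4,5}->{2,3,4,5}
Constraint 4 (W < Y) on D(W)={1,2,3,4} D(Y)={1,2,3,4}: W {1,2,3,4}->{1,2,3}; Y {1,2,3,4}->{2,3,4}
So after all 4 constraints: D(Z) = {2,3,4,5}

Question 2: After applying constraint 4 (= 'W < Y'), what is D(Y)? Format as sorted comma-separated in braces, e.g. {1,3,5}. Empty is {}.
Answer: {2,3,4}

Derivation:
Constraint 1 (Z != W) on D(Z)={1,2,3,4,5} D(W)={1,2,3,4,5}: no change
Constraint 2 (W != Z) on D(W)={1,2,3,4,5} D(Z)={1,2,3,4,5}: no change
Constraint 3 (W + Y = Z) on D(W)={1,2,3,4,5} D(Y)={1,2,3,4,5} D(Z)={1,2,3,4,5}: W {1,2,3,4,5}->{1,2,3,4}; Y {1,2,3,4,5}->{1,2,3,4}; Z {1,2,3,4,5}->{2,3,4,5}
Constraint 4 (W < Y) on D(W)={1,2,3,4} D(Y)={1,2,3,4}: W {1,2,3,4}->{1,2,3}; Y {1,2,3,4}->{2,3,4}
So after constraint 4: D(Y) = {2,3,4}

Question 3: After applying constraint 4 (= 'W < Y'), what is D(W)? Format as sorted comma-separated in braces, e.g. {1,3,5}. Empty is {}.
Constraint 1 (Z != W) on D(Z)={1,2,3,4,5} D(W)={1,2,3,4,5}: no change
Constraint 2 (W != Z) on D(W)={1,2,3,4,5} D(Z)={1,2,3,4,5}: no change
Constraint 3 (W + Y = Z) on D(W)={1,2,3,4,5} D(Y)={1,2,3,4,5} D(Z)={1,2,3,4,5}: W {1,2,3,4,5}->{1,2,3,4}; Y {1,2,3,4,5}->{1,2,3,4}; Z {1,2,3,4,5}->{2,3,4,5}
Constraint 4 (W < Y) on D(W)={1,2,3,4} D(Y)={1,2,3,4}: W {1,2,3,4}->{1,2,3}; Y {1,2,3,4}->{2,3,4}
So after constraint 4: D(W) = {1,2,3}

Answer: {1,2,3}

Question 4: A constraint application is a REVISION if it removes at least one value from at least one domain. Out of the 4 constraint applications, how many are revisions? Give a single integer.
Answer: 2

Derivation:
Constraint 1 (Z != W) on D(Z)={1,2,3,4,5} D(W)={1,2,3,4,5}: no change => not a revision
Constraint 2 (W != Z) on D(W)={1,2,3,4,5} D(Z)={1,2,3,4,5}: no change => not a revision
Constraint 3 (W + Y = Z) on D(W)={1,2,3,4,5} D(Y)={1,2,3,4,5} D(Z)={1,2,3,4,5}: W {1,2,3,4,5}->{1,2,3,4}; Y {1,2,3,4,5}->{1,2,3,4}; Z {1,2,3,4,5}->{2,3,4,5} => REVISION
Constraint 4 (W < Y) on D(W)={1,2,3,4} D(Y)={1,2,3,4}: W {1,2,3,4}->{1,2,3}; Y {1,2,3,4}->{2,3,4} => REVISION
Total revisions = 2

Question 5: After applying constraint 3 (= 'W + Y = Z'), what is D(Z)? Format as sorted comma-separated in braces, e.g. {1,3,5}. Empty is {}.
Answer: {2,3,4,5}

Derivation:
Constraint 1 (Z != W) on D(Z)={1,2,3,4,5} D(W)={1,2,3,4,5}: no change
Constraint 2 (W != Z) on D(W)={1,2,3,4,5} D(Z)={1,2,3,4,5}: no change
Constraint 3 (W + Y = Z) on D(W)={1,2,3,4,5} D(Y)={1,2,3,4,5} D(Z)={1,2,3,4,5}: W {1,2,3,4,5}->{1,2,3,4}; Y {1,2,3,4,5}->{1,2,3,4}; Z {1,2,3,4,5}->{2,3,4,5}
So after constraint 3: D(Z) = {2,3,4,5}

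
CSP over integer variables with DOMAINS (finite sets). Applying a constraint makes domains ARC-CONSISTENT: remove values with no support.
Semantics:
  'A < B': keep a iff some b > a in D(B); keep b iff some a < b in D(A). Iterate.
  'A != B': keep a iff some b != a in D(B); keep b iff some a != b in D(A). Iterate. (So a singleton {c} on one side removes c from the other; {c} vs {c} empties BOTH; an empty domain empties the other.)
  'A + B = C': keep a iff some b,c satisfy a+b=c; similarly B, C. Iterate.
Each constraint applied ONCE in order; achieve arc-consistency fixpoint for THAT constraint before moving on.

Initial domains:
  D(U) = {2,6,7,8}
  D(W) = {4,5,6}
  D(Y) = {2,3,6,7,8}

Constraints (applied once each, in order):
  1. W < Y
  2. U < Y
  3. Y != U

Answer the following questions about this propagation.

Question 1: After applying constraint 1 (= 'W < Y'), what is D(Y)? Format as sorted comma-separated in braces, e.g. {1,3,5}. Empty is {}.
Constraint 1 (W < Y) on D(W)={4,5,6} D(Y)={2,3,6,7,8}: Y {2,3,6,7,8}->{6,7,8}
So after constraint 1: D(Y) = {6,7,8}

Answer: {6,7,8}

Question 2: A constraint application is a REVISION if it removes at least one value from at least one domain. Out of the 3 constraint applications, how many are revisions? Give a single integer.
Constraint 1 (W < Y) on D(W)={4,5,6} D(Y)={2,3,6,7,8}: Y {2,3,6,7,8}->{6,7,8} => REVISION
Constraint 2 (U < Y) on D(U)={2,6,7,8} D(Y)={6,7,8}: U {2,6,7,8}->{2,6,7} => REVISION
Constraint 3 (Y != U) on D(Y)={6,7,8} D(U)={2,6,7}: no change => not a revision
Total revisions = 2

Answer: 2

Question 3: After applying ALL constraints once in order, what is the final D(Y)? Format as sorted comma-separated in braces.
Constraint 1 (W < Y) on D(W)={4,5,6} D(Y)={2,3,6,7,8}: Y {2,3,6,7,8}->{6,7,8}
Constraint 2 (U < Y) on D(U)={2,6,7,8} D(Y)={6,7,8}: U {2,6,7,8}->{2,6,7}
Constraint 3 (Y != U) on D(Y)={6,7,8} D(U)={2,6,7}: no change
So after all 3 constraints: D(Y) = {6,7,8}

Answer: {6,7,8}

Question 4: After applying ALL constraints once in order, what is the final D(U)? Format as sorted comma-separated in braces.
Constraint 1 (W < Y) on D(W)={4,5,6} D(Y)={2,3,6,7,8}: Y {2,3,6,7,8}->{6,7,8}
Constraint 2 (U < Y) on D(U)={2,6,7,8} D(Y)={6,7,8}: U {2,6,7,8}->{2,6,7}
Constraint 3 (Y != U) on D(Y)={6,7,8} D(U)={2,6,7}: no change
So after all 3 constraints: D(U) = {2,6,7}

Answer: {2,6,7}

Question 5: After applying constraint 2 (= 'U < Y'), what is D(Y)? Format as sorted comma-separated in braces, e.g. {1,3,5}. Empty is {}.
Answer: {6,7,8}

Derivation:
Constraint 1 (W < Y) on D(W)={4,5,6} D(Y)={2,3,6,7,8}: Y {2,3,6,7,8}->{6,7,8}
Constraint 2 (U < Y) on D(U)={2,6,7,8} D(Y)={6,7,8}: U {2,6,7,8}->{2,6,7}
So after constraint 2: D(Y) = {6,7,8}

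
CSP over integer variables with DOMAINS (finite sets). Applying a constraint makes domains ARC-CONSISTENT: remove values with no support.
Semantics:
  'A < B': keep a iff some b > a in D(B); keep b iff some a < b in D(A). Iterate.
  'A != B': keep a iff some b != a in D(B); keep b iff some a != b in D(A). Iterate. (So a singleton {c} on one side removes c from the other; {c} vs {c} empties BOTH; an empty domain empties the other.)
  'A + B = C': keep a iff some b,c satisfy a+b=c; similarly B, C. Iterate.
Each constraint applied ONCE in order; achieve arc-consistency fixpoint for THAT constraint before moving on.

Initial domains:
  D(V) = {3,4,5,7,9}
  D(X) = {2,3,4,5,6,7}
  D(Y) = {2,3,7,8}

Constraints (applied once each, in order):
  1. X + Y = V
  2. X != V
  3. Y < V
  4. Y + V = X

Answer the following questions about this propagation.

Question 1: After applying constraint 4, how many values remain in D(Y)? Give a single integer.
Constraint 1 (X + Y = V) on D(X)={2,3,4,5,6,7} D(Y)={2,3,7,8} D(V)={3,4,5,7,9}: Y {2,3,7,8}->{2,3,7}; V {3,4,5,7,9}->{4,5,7,9}
Constraint 2 (X != V) on D(X)={2,3,4,5,6,7} D(V)={4,5,7,9}: no change
Constraint 3 (Y < V) on D(Y)={2,3,7} D(V)={4,5,7,9}: no change
Constraint 4 (Y + V = X) on D(Y)={2,3,7} D(V)={4,5,7,9} D(X)={2,3,4,5,6,7}: Y {2,3,7}->{2,3}; V {4,5,7,9}->{4,5}; X {2,3,4,5,6,7}->{6,7}
So after constraint 4: D(Y)={2,3}, size = 2

Answer: 2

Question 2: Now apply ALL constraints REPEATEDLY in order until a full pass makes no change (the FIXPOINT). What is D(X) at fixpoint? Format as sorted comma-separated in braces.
pass 0 (initial): D(X)={2,3,4,5,6,7}
pass 1: V {3,4,5,7,9}->{4,5}; X {2,3,4,5,6,7}->{6,7}; Y {2,3,7,8}->{2,3}
pass 2: V {4,5}->{}; X {6,7}->{}; Y {2,3}->{}
pass 3: no change
Fixpoint after 3 passes: D(X) = {}

Answer: {}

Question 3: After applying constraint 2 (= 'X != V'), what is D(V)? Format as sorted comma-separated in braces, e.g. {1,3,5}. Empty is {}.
Constraint 1 (X + Y = V) on D(X)={2,3,4,5,6,7} D(Y)={2,3,7,8} D(V)={3,4,5,7,9}: Y {2,3,7,8}->{2,3,7}; V {3,4,5,7,9}->{4,5,7,9}
Constraint 2 (X != V) on D(X)={2,3,4,5,6,7} D(V)={4,5,7,9}: no change
So after constraint 2: D(V) = {4,5,7,9}

Answer: {4,5,7,9}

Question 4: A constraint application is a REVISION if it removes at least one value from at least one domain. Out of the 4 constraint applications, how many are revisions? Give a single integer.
Constraint 1 (X + Y = V) on D(X)={2,3,4,5,6,7} D(Y)={2,3,7,8} D(V)={3,4,5,7,9}: Y {2,3,7,8}->{2,3,7}; V {3,4,5,7,9}->{4,5,7,9} => REVISION
Constraint 2 (X != V) on D(X)={2,3,4,5,6,7} D(V)={4,5,7,9}: no change => not a revision
Constraint 3 (Y < V) on D(Y)={2,3,7} D(V)={4,5,7,9}: no change => not a revision
Constraint 4 (Y + V = X) on D(Y)={2,3,7} D(V)={4,5,7,9} D(X)={2,3,4,5,6,7}: Y {2,3,7}->{2,3}; V {4,5,7,9}->{4,5}; X {2,3,4,5,6,7}->{6,7} => REVISION
Total revisions = 2

Answer: 2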